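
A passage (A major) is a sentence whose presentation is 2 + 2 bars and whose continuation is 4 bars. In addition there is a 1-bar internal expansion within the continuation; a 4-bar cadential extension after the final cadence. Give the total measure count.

Basic sentence: 2 + 2 + 4 = 8 bars.
8 (basic form) + 1 (internal expansion) + 4 (cadential extension) = 13.

13 measures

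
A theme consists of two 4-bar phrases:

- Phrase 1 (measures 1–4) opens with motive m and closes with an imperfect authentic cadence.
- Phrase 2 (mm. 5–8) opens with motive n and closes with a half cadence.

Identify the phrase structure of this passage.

The second phrase closes with a half cadence, which is not stronger than the first phrase's imperfect authentic cadence; without a weak→strong cadential pair there is no antecedent–consequent relationship, so this is a phrase group rather than a period.

phrase group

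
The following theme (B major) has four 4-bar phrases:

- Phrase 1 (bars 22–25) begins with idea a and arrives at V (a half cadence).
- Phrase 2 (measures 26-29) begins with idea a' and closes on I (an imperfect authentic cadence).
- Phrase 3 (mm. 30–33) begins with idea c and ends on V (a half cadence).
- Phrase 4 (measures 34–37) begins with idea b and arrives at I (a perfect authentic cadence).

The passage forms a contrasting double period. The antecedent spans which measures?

measures 22–29

In a double period the four phrases pair into a large antecedent (phrases 1–2, ending imperfect authentic cadence) and a large consequent (phrases 3–4, ending perfect authentic cadence). The antecedent spans mm. 22-29.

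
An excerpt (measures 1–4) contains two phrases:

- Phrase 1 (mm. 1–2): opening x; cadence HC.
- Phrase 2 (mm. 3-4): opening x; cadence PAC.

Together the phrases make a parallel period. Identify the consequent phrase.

phrase 2

The phrase ending with the weaker cadence (half cadence) is the antecedent; the one ending more conclusively (perfect authentic cadence) is the consequent. The consequent is phrase 2.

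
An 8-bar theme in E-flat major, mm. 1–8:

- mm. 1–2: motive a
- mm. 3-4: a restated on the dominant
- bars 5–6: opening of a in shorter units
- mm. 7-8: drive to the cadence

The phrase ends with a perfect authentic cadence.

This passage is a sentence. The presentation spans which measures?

measures 1–4

The presentation of a sentence is the basic idea (mm. 1–2) plus its repetition (mm. 3–4); the presentation is therefore mm. 1-4.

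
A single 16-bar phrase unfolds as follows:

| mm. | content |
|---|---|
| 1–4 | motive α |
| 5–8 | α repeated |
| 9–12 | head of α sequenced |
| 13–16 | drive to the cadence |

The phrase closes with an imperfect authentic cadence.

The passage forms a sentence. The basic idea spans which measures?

measures 1–4

The presentation of a sentence is the basic idea (measures 1–4) plus its repetition (mm. 5–8); the basic idea is therefore mm. 1-4.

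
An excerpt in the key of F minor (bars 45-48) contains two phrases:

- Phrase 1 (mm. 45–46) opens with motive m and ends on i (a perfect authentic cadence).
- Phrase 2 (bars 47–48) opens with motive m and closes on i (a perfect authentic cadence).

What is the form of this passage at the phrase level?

repeated phrase

Both phrases have the same opening (m) and the same cadence (perfect authentic cadence): the second is a restatement, not a consequent, so this is a repeated phrase rather than a period.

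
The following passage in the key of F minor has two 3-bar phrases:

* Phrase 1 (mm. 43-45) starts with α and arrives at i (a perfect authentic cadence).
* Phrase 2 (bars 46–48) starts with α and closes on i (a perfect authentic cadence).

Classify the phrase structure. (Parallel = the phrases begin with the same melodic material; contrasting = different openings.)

repeated phrase

Both phrases have the same opening (α) and the same cadence (perfect authentic cadence): the second is a restatement, not a consequent, so this is a repeated phrase rather than a period.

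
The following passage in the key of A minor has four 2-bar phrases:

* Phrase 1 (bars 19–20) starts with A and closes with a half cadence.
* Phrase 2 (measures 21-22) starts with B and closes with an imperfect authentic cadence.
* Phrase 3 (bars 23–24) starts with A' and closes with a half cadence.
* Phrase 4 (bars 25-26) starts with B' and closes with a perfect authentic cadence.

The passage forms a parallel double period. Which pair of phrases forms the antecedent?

In a double period the first pair of phrases (ending imperfect authentic cadence) is the large antecedent and the second pair (ending perfect authentic cadence) is the large consequent; the antecedent is phrases 1 and 2.

phrases 1 and 2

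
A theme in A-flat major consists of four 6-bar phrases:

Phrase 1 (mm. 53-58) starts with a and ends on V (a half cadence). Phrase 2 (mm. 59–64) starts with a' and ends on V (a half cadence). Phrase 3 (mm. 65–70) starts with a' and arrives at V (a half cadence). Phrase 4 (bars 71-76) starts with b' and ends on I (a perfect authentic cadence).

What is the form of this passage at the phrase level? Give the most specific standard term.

parallel double period

Four phrases in two halves: the first half (bars 53–64) ends with a half cadence, the second (bars 65–76) with a perfect authentic cadence — a large antecedent–consequent pair, i.e. a double period.
Phrase 3 begins with the same material as phrase 1, making it parallel.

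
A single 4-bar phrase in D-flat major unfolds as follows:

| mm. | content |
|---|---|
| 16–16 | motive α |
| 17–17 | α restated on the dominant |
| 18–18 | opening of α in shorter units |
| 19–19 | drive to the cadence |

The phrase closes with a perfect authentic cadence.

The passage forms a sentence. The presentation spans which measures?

The presentation of a sentence is the basic idea (bar 16) plus its repetition (m. 17); the presentation is therefore mm. 16–17.

measures 16–17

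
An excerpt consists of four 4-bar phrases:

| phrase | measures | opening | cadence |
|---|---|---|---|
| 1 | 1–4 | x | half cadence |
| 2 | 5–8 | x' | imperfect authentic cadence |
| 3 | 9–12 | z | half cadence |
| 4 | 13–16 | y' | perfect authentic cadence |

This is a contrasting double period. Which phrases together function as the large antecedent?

In a double period the first pair of phrases (ending imperfect authentic cadence) is the large antecedent and the second pair (ending perfect authentic cadence) is the large consequent; the antecedent is phrases 1 and 2.

phrases 1 and 2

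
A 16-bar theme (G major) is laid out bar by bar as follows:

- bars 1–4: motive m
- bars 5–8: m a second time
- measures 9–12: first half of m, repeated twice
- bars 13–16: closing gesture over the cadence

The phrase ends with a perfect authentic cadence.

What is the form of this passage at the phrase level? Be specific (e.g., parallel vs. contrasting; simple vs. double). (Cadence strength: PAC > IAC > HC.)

Basic idea (measures 1–4) + its repetition (mm. 5–8) form the presentation; fragmentation and cadence (mm. 9–16) form the continuation — the 16-bar whole is a sentence.

sentence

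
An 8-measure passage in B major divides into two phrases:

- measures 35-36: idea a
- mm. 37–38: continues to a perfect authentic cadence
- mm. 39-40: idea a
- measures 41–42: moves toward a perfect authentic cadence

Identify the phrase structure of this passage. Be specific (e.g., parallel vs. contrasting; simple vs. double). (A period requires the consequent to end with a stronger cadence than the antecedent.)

Both phrases have the same opening (a) and the same cadence (perfect authentic cadence): the second is a restatement, not a consequent, so this is a repeated phrase rather than a period.

repeated phrase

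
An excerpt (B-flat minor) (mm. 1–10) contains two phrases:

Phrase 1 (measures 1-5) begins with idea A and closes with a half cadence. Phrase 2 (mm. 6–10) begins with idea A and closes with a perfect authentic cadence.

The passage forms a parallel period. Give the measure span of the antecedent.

The antecedent is the phrase ending with the weaker cadence (half cadence, phrase 1) and the consequent the one ending more conclusively (perfect authentic cadence, phrase 2); the antecedent is bars 1–5.

measures 1–5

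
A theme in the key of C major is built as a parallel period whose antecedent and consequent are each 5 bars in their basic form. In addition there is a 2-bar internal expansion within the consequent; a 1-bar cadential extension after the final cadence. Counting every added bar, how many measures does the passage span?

13 measures

Basic parallel period: 5 + 5 = 10 bars.
10 (basic form) + 2 (internal expansion) + 1 (cadential extension) = 13.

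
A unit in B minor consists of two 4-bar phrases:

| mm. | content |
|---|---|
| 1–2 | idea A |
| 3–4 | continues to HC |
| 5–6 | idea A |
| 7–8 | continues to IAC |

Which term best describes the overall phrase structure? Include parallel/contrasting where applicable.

Phrase 1 ends with a half cadence (weaker) and phrase 2 with an imperfect authentic cadence (stronger): antecedent + consequent = a period.
The two phrases open with the same material (A / A), so the period is parallel.

parallel period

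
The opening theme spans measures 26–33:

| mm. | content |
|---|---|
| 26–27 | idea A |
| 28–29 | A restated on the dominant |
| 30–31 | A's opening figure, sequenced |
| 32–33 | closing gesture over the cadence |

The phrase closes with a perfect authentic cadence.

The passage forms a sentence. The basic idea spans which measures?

measures 26–27

The presentation of a sentence is the basic idea (measures 26-27) plus its repetition (bars 28-29); the basic idea is therefore mm. 26-27.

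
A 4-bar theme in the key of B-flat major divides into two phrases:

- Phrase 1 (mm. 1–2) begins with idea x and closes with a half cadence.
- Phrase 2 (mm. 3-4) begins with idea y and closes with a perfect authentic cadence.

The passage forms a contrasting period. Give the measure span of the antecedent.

measures 1–2

The antecedent is the phrase ending with the weaker cadence (half cadence, phrase 1) and the consequent the one ending more conclusively (perfect authentic cadence, phrase 2); the antecedent is bars 1–2.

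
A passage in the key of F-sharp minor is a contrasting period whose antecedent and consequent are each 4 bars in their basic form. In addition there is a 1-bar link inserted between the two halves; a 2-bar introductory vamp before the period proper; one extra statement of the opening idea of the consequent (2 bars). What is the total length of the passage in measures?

13 measures

Basic contrasting period: 4 + 4 = 8 bars.
8 (basic form) + 1 (link) + 2 (introduction) + 2 (extra statement) = 13.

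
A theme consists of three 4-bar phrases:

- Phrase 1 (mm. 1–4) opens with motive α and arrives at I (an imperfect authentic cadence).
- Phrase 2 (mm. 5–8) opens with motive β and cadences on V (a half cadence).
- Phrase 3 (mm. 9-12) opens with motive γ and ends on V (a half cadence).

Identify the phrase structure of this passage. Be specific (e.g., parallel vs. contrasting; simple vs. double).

The final phrase closes with a half cadence, which is not stronger than the preceding half cadence; the 3 phrases lack an overall antecedent–consequent design and so form a phrase group.

phrase group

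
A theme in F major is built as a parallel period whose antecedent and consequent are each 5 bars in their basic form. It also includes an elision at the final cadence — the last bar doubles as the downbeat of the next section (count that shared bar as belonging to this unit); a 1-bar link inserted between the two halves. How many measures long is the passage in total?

Basic parallel period: 5 + 5 = 10 bars.
10 (basic form) + 1 (link) = 11.
The elision shares a bar with the next section but does not change this unit's count.

11 measures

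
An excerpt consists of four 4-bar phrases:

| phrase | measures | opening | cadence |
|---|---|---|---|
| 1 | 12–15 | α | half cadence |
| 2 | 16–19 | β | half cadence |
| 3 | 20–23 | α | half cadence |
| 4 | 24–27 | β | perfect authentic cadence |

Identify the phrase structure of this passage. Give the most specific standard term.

parallel double period

Four phrases in two halves: the first half (measures 12-19) ends with a half cadence, the second (mm. 20–27) with a perfect authentic cadence — a large antecedent–consequent pair, i.e. a double period.
Phrase 3 begins with the same material as phrase 1, making it parallel.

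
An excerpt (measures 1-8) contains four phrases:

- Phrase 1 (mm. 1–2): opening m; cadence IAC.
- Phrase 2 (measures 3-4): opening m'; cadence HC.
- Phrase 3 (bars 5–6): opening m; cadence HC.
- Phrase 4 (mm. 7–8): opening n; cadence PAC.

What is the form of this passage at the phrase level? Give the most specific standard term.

Four phrases in two halves: the first half (mm. 1-4) ends with a half cadence, the second (measures 5-8) with a perfect authentic cadence — a large antecedent–consequent pair, i.e. a double period.
Phrase 3 begins with the same material as phrase 1, making it parallel.

parallel double period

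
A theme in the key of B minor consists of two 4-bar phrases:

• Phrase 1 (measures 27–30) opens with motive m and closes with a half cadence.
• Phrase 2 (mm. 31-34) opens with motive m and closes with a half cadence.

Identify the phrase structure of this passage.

Both phrases have the same opening (m) and the same cadence (half cadence): the second is a restatement, not a consequent, so this is a repeated phrase rather than a period.

repeated phrase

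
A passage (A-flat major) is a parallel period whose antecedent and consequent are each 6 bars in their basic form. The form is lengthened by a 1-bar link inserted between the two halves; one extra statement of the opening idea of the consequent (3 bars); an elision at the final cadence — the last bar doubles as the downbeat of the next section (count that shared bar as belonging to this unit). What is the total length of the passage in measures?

16 measures

Basic parallel period: 6 + 6 = 12 bars.
12 (basic form) + 1 (link) + 3 (extra statement) = 16.
The elision shares a bar with the next section but does not change this unit's count.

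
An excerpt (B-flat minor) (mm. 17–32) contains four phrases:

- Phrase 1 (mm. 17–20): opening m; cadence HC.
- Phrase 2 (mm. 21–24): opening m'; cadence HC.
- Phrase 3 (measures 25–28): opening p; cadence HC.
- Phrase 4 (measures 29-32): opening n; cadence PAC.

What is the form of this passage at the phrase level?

contrasting double period

Four phrases in two halves: the first half (measures 17–24) ends with a half cadence, the second (mm. 25–32) with a perfect authentic cadence — a large antecedent–consequent pair, i.e. a double period.
Phrase 3 begins with different material from phrase 1, making it contrasting.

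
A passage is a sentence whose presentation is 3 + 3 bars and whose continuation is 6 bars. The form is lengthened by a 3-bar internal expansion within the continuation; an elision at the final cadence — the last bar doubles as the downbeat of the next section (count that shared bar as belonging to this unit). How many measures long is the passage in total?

15 measures

Basic sentence: 3 + 3 + 6 = 12 bars.
12 (basic form) + 3 (internal expansion) = 15.
The elision shares a bar with the next section but does not change this unit's count.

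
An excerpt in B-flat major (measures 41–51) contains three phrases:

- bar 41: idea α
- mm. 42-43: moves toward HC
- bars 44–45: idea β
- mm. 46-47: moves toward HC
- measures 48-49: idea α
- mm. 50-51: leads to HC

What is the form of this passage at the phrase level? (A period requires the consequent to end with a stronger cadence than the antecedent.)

phrase group

The final phrase closes with a half cadence, which is not stronger than the preceding half cadence; the 3 phrases lack an overall antecedent–consequent design and so form a phrase group.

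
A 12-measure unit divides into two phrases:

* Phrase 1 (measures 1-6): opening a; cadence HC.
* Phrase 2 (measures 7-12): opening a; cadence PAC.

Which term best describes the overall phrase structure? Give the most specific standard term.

Phrase 1 ends with a half cadence (weaker) and phrase 2 with a perfect authentic cadence (stronger): antecedent + consequent = a period.
The two phrases open with the same material (a / a), so the period is parallel.

parallel period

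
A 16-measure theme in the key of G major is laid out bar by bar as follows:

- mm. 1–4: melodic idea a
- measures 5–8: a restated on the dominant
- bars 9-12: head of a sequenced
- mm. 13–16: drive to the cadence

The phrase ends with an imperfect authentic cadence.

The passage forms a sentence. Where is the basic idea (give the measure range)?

measures 1–4

The presentation of a sentence is the basic idea (bars 1–4) plus its repetition (bars 5–8); the basic idea is therefore mm. 1–4.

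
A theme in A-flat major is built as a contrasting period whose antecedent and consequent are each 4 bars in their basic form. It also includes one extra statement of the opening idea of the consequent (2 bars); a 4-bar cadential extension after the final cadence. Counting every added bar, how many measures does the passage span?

14 measures

Basic contrasting period: 4 + 4 = 8 bars.
8 (basic form) + 2 (extra statement) + 4 (cadential extension) = 14.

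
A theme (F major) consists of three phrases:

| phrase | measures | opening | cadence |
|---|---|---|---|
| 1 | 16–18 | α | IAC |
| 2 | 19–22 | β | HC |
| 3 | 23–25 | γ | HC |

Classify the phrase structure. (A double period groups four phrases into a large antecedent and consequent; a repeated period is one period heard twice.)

The final phrase closes with a half cadence, which is not stronger than the preceding half cadence; the 3 phrases lack an overall antecedent–consequent design and so form a phrase group.

phrase group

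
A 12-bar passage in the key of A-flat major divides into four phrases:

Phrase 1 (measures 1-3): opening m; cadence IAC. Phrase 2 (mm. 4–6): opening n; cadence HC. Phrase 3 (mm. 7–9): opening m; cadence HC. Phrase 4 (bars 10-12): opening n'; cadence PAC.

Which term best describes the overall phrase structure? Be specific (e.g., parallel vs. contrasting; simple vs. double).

parallel double period

Four phrases in two halves: the first half (mm. 1–6) ends with a half cadence, the second (mm. 7–12) with a perfect authentic cadence — a large antecedent–consequent pair, i.e. a double period.
Phrase 3 begins with the same material as phrase 1, making it parallel.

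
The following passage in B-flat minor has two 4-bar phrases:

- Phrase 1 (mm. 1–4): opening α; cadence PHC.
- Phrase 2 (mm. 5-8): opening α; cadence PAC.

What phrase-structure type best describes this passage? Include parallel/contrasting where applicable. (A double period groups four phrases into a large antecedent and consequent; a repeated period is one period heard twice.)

parallel period

Phrase 1 ends with a Phrygian half cadence (weaker) and phrase 2 with a perfect authentic cadence (stronger): antecedent + consequent = a period.
The two phrases open with the same material (α / α), so the period is parallel.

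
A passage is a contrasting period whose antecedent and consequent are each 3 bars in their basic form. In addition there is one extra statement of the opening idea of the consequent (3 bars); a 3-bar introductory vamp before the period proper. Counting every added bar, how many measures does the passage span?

Basic contrasting period: 3 + 3 = 6 bars.
6 (basic form) + 3 (extra statement) + 3 (introduction) = 12.

12 measures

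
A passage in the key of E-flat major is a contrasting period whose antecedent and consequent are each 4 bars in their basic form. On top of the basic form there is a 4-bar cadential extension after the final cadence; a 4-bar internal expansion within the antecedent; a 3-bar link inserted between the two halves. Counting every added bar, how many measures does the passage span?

Basic contrasting period: 4 + 4 = 8 bars.
8 (basic form) + 4 (cadential extension) + 4 (internal expansion) + 3 (link) = 19.

19 measures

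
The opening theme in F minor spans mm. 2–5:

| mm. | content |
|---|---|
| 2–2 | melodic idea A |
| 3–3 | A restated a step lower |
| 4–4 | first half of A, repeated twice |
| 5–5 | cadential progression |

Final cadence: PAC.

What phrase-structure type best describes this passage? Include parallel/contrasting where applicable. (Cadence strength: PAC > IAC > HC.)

sentence

Basic idea (measure 2) + its repetition (m. 3) form the presentation; fragmentation and cadence (bars 4–5) form the continuation — the 4-bar whole is a sentence.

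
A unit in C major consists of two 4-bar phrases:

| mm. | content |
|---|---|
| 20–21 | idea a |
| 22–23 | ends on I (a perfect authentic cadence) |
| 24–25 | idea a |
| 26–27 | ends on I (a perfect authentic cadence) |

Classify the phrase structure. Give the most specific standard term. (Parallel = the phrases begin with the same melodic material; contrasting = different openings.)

Both phrases have the same opening (a) and the same cadence (perfect authentic cadence): the second is a restatement, not a consequent, so this is a repeated phrase rather than a period.

repeated phrase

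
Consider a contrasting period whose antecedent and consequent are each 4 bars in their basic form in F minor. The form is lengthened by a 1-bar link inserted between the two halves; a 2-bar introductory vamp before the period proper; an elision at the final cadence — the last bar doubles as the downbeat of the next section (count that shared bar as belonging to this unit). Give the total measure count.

Basic contrasting period: 4 + 4 = 8 bars.
8 (basic form) + 1 (link) + 2 (introduction) = 11.
The elision shares a bar with the next section but does not change this unit's count.

11 measures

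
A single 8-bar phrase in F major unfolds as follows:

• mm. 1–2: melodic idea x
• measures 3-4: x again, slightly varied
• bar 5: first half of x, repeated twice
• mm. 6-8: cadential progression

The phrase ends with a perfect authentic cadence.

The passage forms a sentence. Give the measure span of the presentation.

measures 1–4

The presentation of a sentence is the basic idea (measures 1–2) plus its repetition (mm. 3-4); the presentation is therefore mm. 1-4.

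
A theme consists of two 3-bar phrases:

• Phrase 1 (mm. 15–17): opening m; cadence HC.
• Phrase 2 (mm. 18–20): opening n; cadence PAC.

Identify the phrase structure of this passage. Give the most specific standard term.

Phrase 1 ends with a half cadence (weaker) and phrase 2 with a perfect authentic cadence (stronger): antecedent + consequent = a period.
The two phrases open with different material (m / n), so the period is contrasting.

contrasting period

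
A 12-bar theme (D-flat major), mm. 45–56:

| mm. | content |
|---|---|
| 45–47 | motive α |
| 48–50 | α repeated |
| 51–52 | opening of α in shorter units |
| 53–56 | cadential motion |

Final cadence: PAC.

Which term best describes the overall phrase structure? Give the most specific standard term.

Basic idea (mm. 45–47) + its repetition (mm. 48–50) form the presentation; fragmentation and cadence (mm. 51–56) form the continuation — the 12-bar whole is a sentence.

sentence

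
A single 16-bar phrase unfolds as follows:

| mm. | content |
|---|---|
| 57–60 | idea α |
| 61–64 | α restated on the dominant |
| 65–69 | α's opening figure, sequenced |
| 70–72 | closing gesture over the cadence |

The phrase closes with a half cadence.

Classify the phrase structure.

Basic idea (mm. 57-60) + its repetition (mm. 61–64) form the presentation; fragmentation and cadence (measures 65–72) form the continuation — the 16-bar whole is a sentence.

sentence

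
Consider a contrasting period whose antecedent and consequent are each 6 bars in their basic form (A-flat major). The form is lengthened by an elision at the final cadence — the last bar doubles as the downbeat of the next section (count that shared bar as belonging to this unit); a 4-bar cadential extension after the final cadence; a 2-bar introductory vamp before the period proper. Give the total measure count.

18 measures

Basic contrasting period: 6 + 6 = 12 bars.
12 (basic form) + 4 (cadential extension) + 2 (introduction) = 18.
The elision shares a bar with the next section but does not change this unit's count.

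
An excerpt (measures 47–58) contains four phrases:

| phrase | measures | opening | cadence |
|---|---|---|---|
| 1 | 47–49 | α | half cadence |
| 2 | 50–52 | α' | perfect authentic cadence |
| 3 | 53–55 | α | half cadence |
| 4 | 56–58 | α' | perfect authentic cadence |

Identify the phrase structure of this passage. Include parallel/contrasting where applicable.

The cadence pattern HC–PAC–HC–PAC is weak–strong twice, and phrases 3–4 restate phrases 1–2: a period heard twice, not a double period (which would end weakly at phrase 2).

repeated period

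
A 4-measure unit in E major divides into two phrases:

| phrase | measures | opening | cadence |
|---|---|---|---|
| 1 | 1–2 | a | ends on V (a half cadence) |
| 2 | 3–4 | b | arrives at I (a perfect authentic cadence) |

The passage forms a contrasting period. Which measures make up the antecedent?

measures 1–2

The phrase ending with the weaker cadence (half cadence) is the antecedent; the one ending more conclusively (perfect authentic cadence) is the consequent. The antecedent is measures 1–2.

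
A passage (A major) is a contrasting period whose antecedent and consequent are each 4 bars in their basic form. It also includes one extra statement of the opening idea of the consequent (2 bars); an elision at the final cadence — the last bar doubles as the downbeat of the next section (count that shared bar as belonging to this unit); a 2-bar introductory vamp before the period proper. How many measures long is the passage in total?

Basic contrasting period: 4 + 4 = 8 bars.
8 (basic form) + 2 (extra statement) + 2 (introduction) = 12.
The elision shares a bar with the next section but does not change this unit's count.

12 measures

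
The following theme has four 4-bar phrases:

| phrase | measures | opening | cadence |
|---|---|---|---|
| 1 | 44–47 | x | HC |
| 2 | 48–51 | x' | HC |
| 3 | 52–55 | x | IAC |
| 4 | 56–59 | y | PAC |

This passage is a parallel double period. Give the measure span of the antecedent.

In a double period the four phrases pair into a large antecedent (phrases 1–2, ending half cadence) and a large consequent (phrases 3–4, ending perfect authentic cadence). The antecedent spans bars 44-51.

measures 44–51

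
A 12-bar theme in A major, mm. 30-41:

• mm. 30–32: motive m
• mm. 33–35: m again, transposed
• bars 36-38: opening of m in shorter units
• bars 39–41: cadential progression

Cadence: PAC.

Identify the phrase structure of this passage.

Basic idea (measures 30–32) + its repetition (measures 33–35) form the presentation; fragmentation and cadence (mm. 36–41) form the continuation — the 12-bar whole is a sentence.

sentence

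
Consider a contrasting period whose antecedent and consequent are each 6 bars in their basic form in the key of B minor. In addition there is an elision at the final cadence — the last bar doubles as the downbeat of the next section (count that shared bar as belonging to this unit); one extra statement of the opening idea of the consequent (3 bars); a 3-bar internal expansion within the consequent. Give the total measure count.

Basic contrasting period: 6 + 6 = 12 bars.
12 (basic form) + 3 (extra statement) + 3 (internal expansion) = 18.
The elision shares a bar with the next section but does not change this unit's count.

18 measures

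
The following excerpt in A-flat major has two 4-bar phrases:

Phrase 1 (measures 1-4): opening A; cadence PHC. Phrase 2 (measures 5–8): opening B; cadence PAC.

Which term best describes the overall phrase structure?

Phrase 1 ends with a Phrygian half cadence (weaker) and phrase 2 with a perfect authentic cadence (stronger): antecedent + consequent = a period.
The two phrases open with different material (A / B), so the period is contrasting.

contrasting period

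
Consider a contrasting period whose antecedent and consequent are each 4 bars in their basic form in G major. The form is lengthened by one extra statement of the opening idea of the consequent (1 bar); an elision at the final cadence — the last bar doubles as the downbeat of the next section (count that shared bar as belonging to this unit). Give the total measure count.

Basic contrasting period: 4 + 4 = 8 bars.
8 (basic form) + 1 (extra statement) = 9.
The elision shares a bar with the next section but does not change this unit's count.

9 measures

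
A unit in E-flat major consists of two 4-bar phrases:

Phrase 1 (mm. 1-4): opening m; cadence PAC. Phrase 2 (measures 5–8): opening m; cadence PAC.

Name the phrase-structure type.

Both phrases have the same opening (m) and the same cadence (perfect authentic cadence): the second is a restatement, not a consequent, so this is a repeated phrase rather than a period.

repeated phrase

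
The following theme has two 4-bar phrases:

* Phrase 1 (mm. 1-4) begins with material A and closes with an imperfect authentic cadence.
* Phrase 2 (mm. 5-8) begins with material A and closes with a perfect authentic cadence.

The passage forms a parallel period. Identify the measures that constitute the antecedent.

measures 1–4

The antecedent is the phrase ending with the weaker cadence (imperfect authentic cadence, phrase 1) and the consequent the one ending more conclusively (perfect authentic cadence, phrase 2); the antecedent is measures 1–4.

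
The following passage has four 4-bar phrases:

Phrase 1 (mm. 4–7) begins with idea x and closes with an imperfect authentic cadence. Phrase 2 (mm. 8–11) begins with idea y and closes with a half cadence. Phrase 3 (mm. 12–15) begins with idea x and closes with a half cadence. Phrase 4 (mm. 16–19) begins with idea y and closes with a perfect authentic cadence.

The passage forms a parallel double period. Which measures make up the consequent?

measures 12–19

In a double period the first pair of phrases (ending half cadence) is the large antecedent and the second pair (ending perfect authentic cadence) is the large consequent; the consequent is measures 12–19.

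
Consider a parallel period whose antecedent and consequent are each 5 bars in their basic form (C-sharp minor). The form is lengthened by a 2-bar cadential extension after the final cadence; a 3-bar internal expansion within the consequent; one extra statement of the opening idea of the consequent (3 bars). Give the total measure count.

Basic parallel period: 5 + 5 = 10 bars.
10 (basic form) + 2 (cadential extension) + 3 (internal expansion) + 3 (extra statement) = 18.

18 measures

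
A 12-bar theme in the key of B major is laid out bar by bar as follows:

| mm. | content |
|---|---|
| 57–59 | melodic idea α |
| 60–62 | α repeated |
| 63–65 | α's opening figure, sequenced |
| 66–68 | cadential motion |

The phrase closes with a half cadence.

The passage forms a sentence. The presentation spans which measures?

The presentation of a sentence is the basic idea (mm. 57–59) plus its repetition (bars 60–62); the presentation is therefore measures 57–62.

measures 57–62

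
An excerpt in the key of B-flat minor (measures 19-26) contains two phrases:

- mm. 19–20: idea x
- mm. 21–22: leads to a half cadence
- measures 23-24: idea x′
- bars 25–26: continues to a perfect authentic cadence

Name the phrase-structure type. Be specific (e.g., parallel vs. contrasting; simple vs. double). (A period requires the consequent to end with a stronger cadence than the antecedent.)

Phrase 1 ends with a half cadence (weaker) and phrase 2 with a perfect authentic cadence (stronger): antecedent + consequent = a period.
The two phrases open with the same material (x / x′), so the period is parallel.

parallel period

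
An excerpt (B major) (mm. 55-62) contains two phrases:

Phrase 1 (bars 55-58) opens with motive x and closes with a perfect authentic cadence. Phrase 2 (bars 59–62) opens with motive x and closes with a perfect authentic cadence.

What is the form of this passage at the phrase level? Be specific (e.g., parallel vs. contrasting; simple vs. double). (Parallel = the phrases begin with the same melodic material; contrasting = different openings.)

repeated phrase

Both phrases have the same opening (x) and the same cadence (perfect authentic cadence): the second is a restatement, not a consequent, so this is a repeated phrase rather than a period.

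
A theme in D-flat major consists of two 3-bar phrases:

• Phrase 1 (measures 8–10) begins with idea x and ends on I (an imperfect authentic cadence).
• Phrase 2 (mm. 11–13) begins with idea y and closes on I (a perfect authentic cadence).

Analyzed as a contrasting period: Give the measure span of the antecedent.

measures 8–10

The antecedent is the phrase ending with the weaker cadence (imperfect authentic cadence, phrase 1) and the consequent the one ending more conclusively (perfect authentic cadence, phrase 2); the antecedent is measures 8–10.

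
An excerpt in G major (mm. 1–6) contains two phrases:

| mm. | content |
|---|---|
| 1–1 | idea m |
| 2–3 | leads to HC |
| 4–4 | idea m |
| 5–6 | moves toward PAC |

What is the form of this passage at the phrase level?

parallel period

Phrase 1 ends with a half cadence (weaker) and phrase 2 with a perfect authentic cadence (stronger): antecedent + consequent = a period.
The two phrases open with the same material (m / m), so the period is parallel.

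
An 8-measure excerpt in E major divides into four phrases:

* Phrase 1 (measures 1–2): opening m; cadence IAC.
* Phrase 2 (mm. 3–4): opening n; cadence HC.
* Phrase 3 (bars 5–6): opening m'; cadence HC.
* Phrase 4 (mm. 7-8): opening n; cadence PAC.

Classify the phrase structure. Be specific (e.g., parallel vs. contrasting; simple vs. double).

Four phrases in two halves: the first half (measures 1–4) ends with a half cadence, the second (mm. 5-8) with a perfect authentic cadence — a large antecedent–consequent pair, i.e. a double period.
Phrase 3 begins with the same material as phrase 1, making it parallel.

parallel double period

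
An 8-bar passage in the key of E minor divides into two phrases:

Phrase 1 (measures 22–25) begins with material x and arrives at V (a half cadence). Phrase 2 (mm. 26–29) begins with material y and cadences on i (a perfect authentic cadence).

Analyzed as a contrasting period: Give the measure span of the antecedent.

The antecedent is the phrase ending with the weaker cadence (half cadence, phrase 1) and the consequent the one ending more conclusively (perfect authentic cadence, phrase 2); the antecedent is mm. 22–25.

measures 22–25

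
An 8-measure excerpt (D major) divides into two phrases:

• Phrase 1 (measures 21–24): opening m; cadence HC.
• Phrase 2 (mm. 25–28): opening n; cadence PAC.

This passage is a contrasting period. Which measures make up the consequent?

The antecedent is the phrase ending with the weaker cadence (half cadence, phrase 1) and the consequent the one ending more conclusively (perfect authentic cadence, phrase 2); the consequent is mm. 25-28.

measures 25–28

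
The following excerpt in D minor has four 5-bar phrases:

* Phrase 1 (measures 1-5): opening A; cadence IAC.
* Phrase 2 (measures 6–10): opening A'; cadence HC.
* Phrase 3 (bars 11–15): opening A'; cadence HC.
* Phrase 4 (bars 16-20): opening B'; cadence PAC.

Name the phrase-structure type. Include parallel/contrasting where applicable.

parallel double period

Four phrases in two halves: the first half (bars 1-10) ends with a half cadence, the second (mm. 11–20) with a perfect authentic cadence — a large antecedent–consequent pair, i.e. a double period.
Phrase 3 begins with the same material as phrase 1, making it parallel.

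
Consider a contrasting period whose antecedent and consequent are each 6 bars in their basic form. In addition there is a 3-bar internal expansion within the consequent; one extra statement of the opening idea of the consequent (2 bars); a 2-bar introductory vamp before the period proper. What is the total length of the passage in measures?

Basic contrasting period: 6 + 6 = 12 bars.
12 (basic form) + 3 (internal expansion) + 2 (extra statement) + 2 (introduction) = 19.

19 measures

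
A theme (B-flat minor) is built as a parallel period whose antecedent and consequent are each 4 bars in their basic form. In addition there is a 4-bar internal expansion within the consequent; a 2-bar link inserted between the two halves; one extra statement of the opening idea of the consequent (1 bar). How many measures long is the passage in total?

Basic parallel period: 4 + 4 = 8 bars.
8 (basic form) + 4 (internal expansion) + 2 (link) + 1 (extra statement) = 15.

15 measures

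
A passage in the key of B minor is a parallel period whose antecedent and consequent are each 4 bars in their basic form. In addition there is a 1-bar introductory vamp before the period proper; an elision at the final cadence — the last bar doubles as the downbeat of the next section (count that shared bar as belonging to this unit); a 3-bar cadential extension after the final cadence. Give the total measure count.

Basic parallel period: 4 + 4 = 8 bars.
8 (basic form) + 1 (introduction) + 3 (cadential extension) = 12.
The elision shares a bar with the next section but does not change this unit's count.

12 measures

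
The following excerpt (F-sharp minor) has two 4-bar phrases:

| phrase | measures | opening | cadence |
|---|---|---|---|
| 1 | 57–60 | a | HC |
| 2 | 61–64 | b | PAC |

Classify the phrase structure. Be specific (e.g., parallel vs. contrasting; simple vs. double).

contrasting period

Phrase 1 ends with a half cadence (weaker) and phrase 2 with a perfect authentic cadence (stronger): antecedent + consequent = a period.
The two phrases open with different material (a / b), so the period is contrasting.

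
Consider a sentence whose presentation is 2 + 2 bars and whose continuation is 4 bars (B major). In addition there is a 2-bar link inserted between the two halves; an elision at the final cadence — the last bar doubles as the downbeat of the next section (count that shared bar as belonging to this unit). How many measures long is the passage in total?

10 measures

Basic sentence: 2 + 2 + 4 = 8 bars.
8 (basic form) + 2 (link) = 10.
The elision shares a bar with the next section but does not change this unit's count.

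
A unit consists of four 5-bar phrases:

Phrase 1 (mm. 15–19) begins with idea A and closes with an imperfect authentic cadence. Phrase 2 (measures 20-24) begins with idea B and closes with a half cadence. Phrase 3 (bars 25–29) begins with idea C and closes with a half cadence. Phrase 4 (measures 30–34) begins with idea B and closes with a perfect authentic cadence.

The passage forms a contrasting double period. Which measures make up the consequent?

measures 25–34

In a double period the first pair of phrases (ending half cadence) is the large antecedent and the second pair (ending perfect authentic cadence) is the large consequent; the consequent is measures 25–34.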